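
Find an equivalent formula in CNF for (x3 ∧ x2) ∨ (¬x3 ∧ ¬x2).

(x3 ∨ ¬x2) ∧ (x2 ∨ ¬x3)

(x3 ∧ x2) ∨ (¬x3 ∧ ¬x2)
≡ (x3 ∨ ¬x3) ∧ (x3 ∨ ¬x2) ∧ (x2 ∨ ¬x3) ∧ (x2 ∨ ¬x2)   [distribute ∨ over ∧]
≡ (x3 ∨ ¬x2) ∧ (x2 ∨ ¬x3)   [simplify]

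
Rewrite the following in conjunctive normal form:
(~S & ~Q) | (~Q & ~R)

(~S & ~Q) | (~Q & ~R)
= (~S | ~Q) & (~S | ~R) & (~Q | ~Q) & (~Q | ~R)
= (~S | ~R) & ~Q

(~S | ~R) & ~Q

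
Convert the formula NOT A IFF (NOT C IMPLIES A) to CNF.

(A OR C) AND NOT A

NOT A IFF (NOT C IMPLIES A)
≡ (NOT A IMPLIES (NOT C IMPLIES A)) AND ((NOT C IMPLIES A) IMPLIES NOT A)   (eliminate IFF)
≡ (NOT NOT A OR (NOT C IMPLIES A)) AND ((NOT C IMPLIES A) IMPLIES NOT A)   (eliminate IMPLIES)
≡ (NOT NOT A OR NOT NOT C OR A) AND ((NOT C IMPLIES A) IMPLIES NOT A)   (eliminate IMPLIES)
≡ (NOT NOT A OR NOT NOT C OR A) AND (NOT (NOT C IMPLIES A) OR NOT A)   (eliminate IMPLIES)
≡ (NOT NOT A OR NOT NOT C OR A) AND (NOT (NOT NOT C OR A) OR NOT A)   (eliminate IMPLIES)
≡ (A OR NOT NOT C OR A) AND (NOT (NOT NOT C OR A) OR NOT A)   (double negation)
≡ (A OR C OR A) AND (NOT (NOT NOT C OR A) OR NOT A)   (double negation)
≡ (A OR C OR A) AND ((NOT NOT NOT C AND NOT A) OR NOT A)   (De Morgan)
≡ (A OR C OR A) AND ((NOT C AND NOT A) OR NOT A)   (double negation)
≡ (A OR C OR A) AND (NOT C OR NOT A) AND (NOT A OR NOT A)   (distribute OR over AND)
≡ (A OR C) AND NOT A   (simplify)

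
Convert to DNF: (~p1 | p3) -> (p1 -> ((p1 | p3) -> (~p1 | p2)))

(p1 & ~p3) | ~p1 | p2

(~p1 | p3) -> (p1 -> ((p1 | p3) -> (~p1 | p2)))
⇔ ~(~p1 | p3) | (p1 -> ((p1 | p3) -> (~p1 | p2)))   — eliminate ->
⇔ ~(~p1 | p3) | ~p1 | ((p1 | p3) -> (~p1 | p2))   — eliminate ->
⇔ ~(~p1 | p3) | ~p1 | ~(p1 | p3) | ~p1 | p2   — eliminate ->
⇔ (~~p1 & ~p3) | ~p1 | ~(p1 | p3) | ~p1 | p2   — De Morgan
⇔ (p1 & ~p3) | ~p1 | ~(p1 | p3) | ~p1 | p2   — double negation
⇔ (p1 & ~p3) | ~p1 | (~p1 & ~p3) | ~p1 | p2   — De Morgan
⇔ (p1 & ~p3) | ~p1 | p2   — simplify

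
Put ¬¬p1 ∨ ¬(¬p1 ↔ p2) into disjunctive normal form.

¬¬p1 ∨ ¬(¬p1 ↔ p2)
≡ ¬¬p1 ∨ ¬((¬p1 → p2) ∧ (p2 → ¬p1))   — eliminate ↔
≡ ¬¬p1 ∨ ¬((¬¬p1 ∨ p2) ∧ (p2 → ¬p1))   — eliminate →
≡ ¬¬p1 ∨ ¬((¬¬p1 ∨ p2) ∧ (¬p2 ∨ ¬p1))   — eliminate →
≡ p1 ∨ ¬((¬¬p1 ∨ p2) ∧ (¬p2 ∨ ¬p1))   — double negation
≡ p1 ∨ ¬(¬¬p1 ∨ p2) ∨ ¬(¬p2 ∨ ¬p1)   — De Morgan
≡ p1 ∨ (¬¬¬p1 ∧ ¬p2) ∨ ¬(¬p2 ∨ ¬p1)   — De Morgan
≡ p1 ∨ (¬p1 ∧ ¬p2) ∨ ¬(¬p2 ∨ ¬p1)   — double negation
≡ p1 ∨ (¬p1 ∧ ¬p2) ∨ (¬¬p2 ∧ ¬¬p1)   — De Morgan
≡ p1 ∨ (¬p1 ∧ ¬p2) ∨ (p2 ∧ ¬¬p1)   — double negation
≡ p1 ∨ (¬p1 ∧ ¬p2) ∨ (p2 ∧ p1)   — double negation
≡ p1 ∨ (¬p1 ∧ ¬p2)   — simplify

p1 ∨ (¬p1 ∧ ¬p2)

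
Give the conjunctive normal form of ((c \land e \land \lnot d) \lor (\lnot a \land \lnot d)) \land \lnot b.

(c \lor \lnot a) \land (e \lor \lnot a) \land \lnot d \land \lnot b

((c \land e \land \lnot d) \lor (\lnot a \land \lnot d)) \land \lnot b
⇔ (c \lor \lnot a) \land (c \lor \lnot d) \land (e \lor \lnot a) \land (e \lor \lnot d) \land (\lnot d \lor \lnot a) \land (\lnot d \lor \lnot d) \land \lnot b
⇔ (c \lor \lnot a) \land (e \lor \lnot a) \land \lnot d \land \lnot b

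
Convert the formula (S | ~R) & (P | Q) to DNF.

(S & P) | (S & Q) | (~R & P) | (~R & Q)

(S | ~R) & (P | Q)
⇔ (S & P) | (S & Q) | (~R & P) | (~R & Q)   (distribute & over |)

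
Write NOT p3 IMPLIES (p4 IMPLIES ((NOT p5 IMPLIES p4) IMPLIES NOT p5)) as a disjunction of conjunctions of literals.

p3 OR NOT p4 OR NOT p5

NOT p3 IMPLIES (p4 IMPLIES ((NOT p5 IMPLIES p4) IMPLIES NOT p5))
⇔ NOT NOT p3 OR (p4 IMPLIES ((NOT p5 IMPLIES p4) IMPLIES NOT p5))
⇔ NOT NOT p3 OR NOT p4 OR ((NOT p5 IMPLIES p4) IMPLIES NOT p5)
⇔ NOT NOT p3 OR NOT p4 OR NOT (NOT p5 IMPLIES p4) OR NOT p5
⇔ NOT NOT p3 OR NOT p4 OR NOT (NOT NOT p5 OR p4) OR NOT p5
⇔ p3 OR NOT p4 OR NOT (NOT NOT p5 OR p4) OR NOT p5
⇔ p3 OR NOT p4 OR (NOT NOT NOT p5 AND NOT p4) OR NOT p5
⇔ p3 OR NOT p4 OR (NOT p5 AND NOT p4) OR NOT p5
⇔ p3 OR NOT p4 OR NOT p5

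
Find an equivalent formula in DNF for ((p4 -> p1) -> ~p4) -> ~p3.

(p1 & p4) | ~p3

((p4 -> p1) -> ~p4) -> ~p3
≡ ~((p4 -> p1) -> ~p4) | ~p3
≡ ~(~(p4 -> p1) | ~p4) | ~p3
≡ ~(~(~p4 | p1) | ~p4) | ~p3
≡ (~~(~p4 | p1) & ~~p4) | ~p3
≡ ((~p4 | p1) & ~~p4) | ~p3
≡ ((~p4 | p1) & p4) | ~p3
≡ (~p4 & p4) | (p1 & p4) | ~p3
≡ (p1 & p4) | ~p3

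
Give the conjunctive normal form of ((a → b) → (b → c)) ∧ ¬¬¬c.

((a → b) → (b → c)) ∧ ¬¬¬c
≡ (¬(a → b) ∨ (b → c)) ∧ ¬¬¬c   [eliminate →]
≡ (¬(¬a ∨ b) ∨ (b → c)) ∧ ¬¬¬c   [eliminate →]
≡ (¬(¬a ∨ b) ∨ ¬b ∨ c) ∧ ¬¬¬c   [eliminate →]
≡ ((¬¬a ∧ ¬b) ∨ ¬b ∨ c) ∧ ¬¬¬c   [De Morgan]
≡ ((a ∧ ¬b) ∨ ¬b ∨ c) ∧ ¬¬¬c   [double negation]
≡ ((a ∧ ¬b) ∨ ¬b ∨ c) ∧ ¬c   [double negation]
≡ (a ∨ ¬b ∨ c) ∧ (¬b ∨ ¬b ∨ c) ∧ ¬c   [distribute ∨ over ∧]
≡ (¬b ∨ c) ∧ ¬c   [simplify]

(¬b ∨ c) ∧ ¬c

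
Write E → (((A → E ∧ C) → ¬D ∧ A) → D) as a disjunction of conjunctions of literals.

¬E ∨ ¬A ∨ D

E → (((A → E ∧ C) → ¬D ∧ A) → D)
≡ ¬E ∨ (((A → E ∧ C) → ¬D ∧ A) → D)   — eliminate →
≡ ¬E ∨ ¬((A → E ∧ C) → ¬D ∧ A) ∨ D   — eliminate →
≡ ¬E ∨ ¬(¬(A → E ∧ C) ∨ ¬D ∧ A) ∨ D   — eliminate →
≡ ¬E ∨ ¬(¬(¬A ∨ E ∧ C) ∨ ¬D ∧ A) ∨ D   — eliminate →
≡ ¬E ∨ ¬¬(¬A ∨ E ∧ C) ∧ ¬(¬D ∧ A) ∨ D   — De Morgan
≡ ¬E ∨ (¬A ∨ E ∧ C) ∧ ¬(¬D ∧ A) ∨ D   — double negation
≡ ¬E ∨ (¬A ∨ E ∧ C) ∧ (¬¬D ∨ ¬A) ∨ D   — De Morgan
≡ ¬E ∨ (¬A ∨ E ∧ C) ∧ (D ∨ ¬A) ∨ D   — double negation
≡ ¬E ∨ ¬A ∧ D ∨ ¬A ∧ ¬A ∨ E ∧ C ∧ D ∨ E ∧ C ∧ ¬A ∨ D   — distribute ∧ over ∨
≡ ¬E ∨ ¬A ∨ D   — simplify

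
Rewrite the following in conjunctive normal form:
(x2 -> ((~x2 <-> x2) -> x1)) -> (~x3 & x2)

(x2 -> ((~x2 <-> x2) -> x1)) -> (~x3 & x2)
= ~(x2 -> ((~x2 <-> x2) -> x1)) | (~x3 & x2)   [eliminate ->]
= ~(~x2 | ((~x2 <-> x2) -> x1)) | (~x3 & x2)   [eliminate ->]
= ~(~x2 | ~(~x2 <-> x2) | x1) | (~x3 & x2)   [eliminate ->]
= ~(~x2 | ~((~x2 -> x2) & (x2 -> ~x2)) | x1) | (~x3 & x2)   [eliminate <->]
= ~(~x2 | ~((~~x2 | x2) & (x2 -> ~x2)) | x1) | (~x3 & x2)   [eliminate ->]
= ~(~x2 | ~((~~x2 | x2) & (~x2 | ~x2)) | x1) | (~x3 & x2)   [eliminate ->]
= (~~x2 & ~~((~~x2 | x2) & (~x2 | ~x2)) & ~x1) | (~x3 & x2)   [De Morgan]
= (x2 & ~~((~~x2 | x2) & (~x2 | ~x2)) & ~x1) | (~x3 & x2)   [double negation]
= (x2 & (~~x2 | x2) & (~x2 | ~x2) & ~x1) | (~x3 & x2)   [double negation]
= (x2 & (x2 | x2) & (~x2 | ~x2) & ~x1) | (~x3 & x2)   [double negation]
= (x2 | ~x3) & (x2 | x2) & (x2 | x2 | ~x3) & (x2 | x2 | x2) & (~x2 | ~x2 | ~x3) & (~x2 | ~x2 | x2) & (~x1 | ~x3) & (~x1 | x2)   [distribute | over &]
= x2 & (~x2 | ~x3) & (~x1 | ~x3)   [simplify]

x2 & (~x2 | ~x3) & (~x1 | ~x3)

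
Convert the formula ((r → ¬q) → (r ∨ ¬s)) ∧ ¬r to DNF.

¬s ∧ ¬r

((r → ¬q) → (r ∨ ¬s)) ∧ ¬r
≡ (¬(r → ¬q) ∨ r ∨ ¬s) ∧ ¬r
≡ (¬(¬r ∨ ¬q) ∨ r ∨ ¬s) ∧ ¬r
≡ ((¬¬r ∧ ¬¬q) ∨ r ∨ ¬s) ∧ ¬r
≡ ((r ∧ ¬¬q) ∨ r ∨ ¬s) ∧ ¬r
≡ ((r ∧ q) ∨ r ∨ ¬s) ∧ ¬r
≡ (r ∧ q ∧ ¬r) ∨ (r ∧ ¬r) ∨ (¬s ∧ ¬r)
≡ ¬s ∧ ¬r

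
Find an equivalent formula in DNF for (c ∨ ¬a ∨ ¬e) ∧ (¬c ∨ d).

(c ∧ d) ∨ (¬a ∧ ¬c) ∨ (¬a ∧ d) ∨ (¬e ∧ ¬c) ∨ (¬e ∧ d)

(c ∨ ¬a ∨ ¬e) ∧ (¬c ∨ d)
⇔ (c ∧ ¬c) ∨ (c ∧ d) ∨ (¬a ∧ ¬c) ∨ (¬a ∧ d) ∨ (¬e ∧ ¬c) ∨ (¬e ∧ d)   [distribute ∧ over ∨]
⇔ (c ∧ d) ∨ (¬a ∧ ¬c) ∨ (¬a ∧ d) ∨ (¬e ∧ ¬c) ∨ (¬e ∧ d)   [simplify]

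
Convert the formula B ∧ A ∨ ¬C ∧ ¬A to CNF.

B ∧ A ∨ ¬C ∧ ¬A
⇔ (B ∨ ¬C) ∧ (B ∨ ¬A) ∧ (A ∨ ¬C) ∧ (A ∨ ¬A)   [distribute ∨ over ∧]
⇔ (B ∨ ¬C) ∧ (B ∨ ¬A) ∧ (A ∨ ¬C)   [simplify]

(B ∨ ¬C) ∧ (B ∨ ¬A) ∧ (A ∨ ¬C)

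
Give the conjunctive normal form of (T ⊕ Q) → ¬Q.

¬Q ∨ T

(T ⊕ Q) → ¬Q
⇔ ¬(T ⊕ Q) ∨ ¬Q   [eliminate →]
⇔ ¬((T ∨ Q) ∧ ¬(T ∧ Q)) ∨ ¬Q   [expand ⊕]
⇔ ¬(T ∨ Q) ∨ ¬¬(T ∧ Q) ∨ ¬Q   [De Morgan]
⇔ (¬T ∧ ¬Q) ∨ ¬¬(T ∧ Q) ∨ ¬Q   [De Morgan]
⇔ (¬T ∧ ¬Q) ∨ (T ∧ Q) ∨ ¬Q   [double negation]
⇔ (¬T ∨ T ∨ ¬Q) ∧ (¬T ∨ Q ∨ ¬Q) ∧ (¬Q ∨ T ∨ ¬Q) ∧ (¬Q ∨ Q ∨ ¬Q)   [distribute ∨ over ∧]
⇔ ¬Q ∨ T   [simplify]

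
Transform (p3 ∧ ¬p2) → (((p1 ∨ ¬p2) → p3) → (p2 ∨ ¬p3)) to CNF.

¬p3 ∨ p2

(p3 ∧ ¬p2) → (((p1 ∨ ¬p2) → p3) → (p2 ∨ ¬p3))
= ¬(p3 ∧ ¬p2) ∨ (((p1 ∨ ¬p2) → p3) → (p2 ∨ ¬p3))   [eliminate →]
= ¬(p3 ∧ ¬p2) ∨ ¬((p1 ∨ ¬p2) → p3) ∨ p2 ∨ ¬p3   [eliminate →]
= ¬(p3 ∧ ¬p2) ∨ ¬(¬(p1 ∨ ¬p2) ∨ p3) ∨ p2 ∨ ¬p3   [eliminate →]
= ¬p3 ∨ ¬¬p2 ∨ ¬(¬(p1 ∨ ¬p2) ∨ p3) ∨ p2 ∨ ¬p3   [De Morgan]
= ¬p3 ∨ p2 ∨ ¬(¬(p1 ∨ ¬p2) ∨ p3) ∨ p2 ∨ ¬p3   [double negation]
= ¬p3 ∨ p2 ∨ (¬¬(p1 ∨ ¬p2) ∧ ¬p3) ∨ p2 ∨ ¬p3   [De Morgan]
= ¬p3 ∨ p2 ∨ ((p1 ∨ ¬p2) ∧ ¬p3) ∨ p2 ∨ ¬p3   [double negation]
= (¬p3 ∨ p2 ∨ p1 ∨ ¬p2 ∨ p2 ∨ ¬p3) ∧ (¬p3 ∨ p2 ∨ ¬p3 ∨ p2 ∨ ¬p3)   [distribute ∨ over ∧]
= ¬p3 ∨ p2   [simplify]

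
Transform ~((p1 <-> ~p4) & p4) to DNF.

(p1 & p4) | ~p4

~((p1 <-> ~p4) & p4)
≡ ~((p1 -> ~p4) & (~p4 -> p1) & p4)   — eliminate <->
≡ ~((~p1 | ~p4) & (~p4 -> p1) & p4)   — eliminate ->
≡ ~((~p1 | ~p4) & (~~p4 | p1) & p4)   — eliminate ->
≡ ~(~p1 | ~p4) | ~(~~p4 | p1) | ~p4   — De Morgan
≡ (~~p1 & ~~p4) | ~(~~p4 | p1) | ~p4   — De Morgan
≡ (p1 & ~~p4) | ~(~~p4 | p1) | ~p4   — double negation
≡ (p1 & p4) | ~(~~p4 | p1) | ~p4   — double negation
≡ (p1 & p4) | (~~~p4 & ~p1) | ~p4   — De Morgan
≡ (p1 & p4) | (~p4 & ~p1) | ~p4   — double negation
≡ (p1 & p4) | ~p4   — simplify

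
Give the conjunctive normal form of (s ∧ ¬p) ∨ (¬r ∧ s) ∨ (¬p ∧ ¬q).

(s ∨ ¬p) ∧ (s ∨ ¬q) ∧ (¬p ∨ ¬r)

(s ∧ ¬p) ∨ (¬r ∧ s) ∨ (¬p ∧ ¬q)
⇔ (s ∨ ¬r ∨ ¬p) ∧ (s ∨ ¬r ∨ ¬q) ∧ (s ∨ s ∨ ¬p) ∧ (s ∨ s ∨ ¬q) ∧ (¬p ∨ ¬r ∨ ¬p) ∧ (¬p ∨ ¬r ∨ ¬q) ∧ (¬p ∨ s ∨ ¬p) ∧ (¬p ∨ s ∨ ¬q)   [distribute ∨ over ∧]
⇔ (s ∨ ¬p) ∧ (s ∨ ¬q) ∧ (¬p ∨ ¬r)   [simplify]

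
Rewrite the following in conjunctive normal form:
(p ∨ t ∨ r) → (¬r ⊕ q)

(¬p ∨ r ∨ ¬q) ∧ (¬t ∨ r ∨ ¬q) ∧ (¬r ∨ q)

(p ∨ t ∨ r) → (¬r ⊕ q)
= ¬(p ∨ t ∨ r) ∨ (¬r ⊕ q)   — eliminate →
= ¬(p ∨ t ∨ r) ∨ ((¬r ∨ q) ∧ ¬(¬r ∧ q))   — expand ⊕
= (¬p ∧ ¬t ∧ ¬r) ∨ ((¬r ∨ q) ∧ ¬(¬r ∧ q))   — De Morgan
= (¬p ∧ ¬t ∧ ¬r) ∨ ((¬r ∨ q) ∧ (¬¬r ∨ ¬q))   — De Morgan
= (¬p ∧ ¬t ∧ ¬r) ∨ ((¬r ∨ q) ∧ (r ∨ ¬q))   — double negation
= (¬p ∨ ¬r ∨ q) ∧ (¬p ∨ r ∨ ¬q) ∧ (¬t ∨ ¬r ∨ q) ∧ (¬t ∨ r ∨ ¬q) ∧ (¬r ∨ ¬r ∨ q) ∧ (¬r ∨ r ∨ ¬q)   — distribute ∨ over ∧
= (¬p ∨ r ∨ ¬q) ∧ (¬t ∨ r ∨ ¬q) ∧ (¬r ∨ q)   — simplify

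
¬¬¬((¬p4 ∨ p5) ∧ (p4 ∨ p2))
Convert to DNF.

¬¬¬((¬p4 ∨ p5) ∧ (p4 ∨ p2))
⇔ ¬((¬p4 ∨ p5) ∧ (p4 ∨ p2))   (double negation)
⇔ ¬(¬p4 ∨ p5) ∨ ¬(p4 ∨ p2)   (De Morgan)
⇔ ¬¬p4 ∧ ¬p5 ∨ ¬(p4 ∨ p2)   (De Morgan)
⇔ p4 ∧ ¬p5 ∨ ¬(p4 ∨ p2)   (double negation)
⇔ p4 ∧ ¬p5 ∨ ¬p4 ∧ ¬p2   (De Morgan)

p4 ∧ ¬p5 ∨ ¬p4 ∧ ¬p2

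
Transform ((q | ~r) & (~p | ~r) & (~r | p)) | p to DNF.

~r | p

((q | ~r) & (~p | ~r) & (~r | p)) | p
= (q & ~p & ~r) | (q & ~p & p) | (q & ~r & ~r) | (q & ~r & p) | (~r & ~p & ~r) | (~r & ~p & p) | (~r & ~r & ~r) | (~r & ~r & p) | p   (distribute & over |)
= ~r | p   (simplify)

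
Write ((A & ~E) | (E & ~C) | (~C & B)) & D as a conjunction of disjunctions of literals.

(A | E | B) & (A | ~C) & (~E | ~C) & D

((A & ~E) | (E & ~C) | (~C & B)) & D
⇔ (A | E | ~C) & (A | E | B) & (A | ~C | ~C) & (A | ~C | B) & (~E | E | ~C) & (~E | E | B) & (~E | ~C | ~C) & (~E | ~C | B) & D   (distribute | over &)
⇔ (A | E | B) & (A | ~C) & (~E | ~C) & D   (simplify)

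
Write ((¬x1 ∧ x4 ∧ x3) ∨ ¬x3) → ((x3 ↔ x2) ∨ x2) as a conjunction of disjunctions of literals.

((¬x1 ∧ x4 ∧ x3) ∨ ¬x3) → ((x3 ↔ x2) ∨ x2)
⇔ ¬((¬x1 ∧ x4 ∧ x3) ∨ ¬x3) ∨ (x3 ↔ x2) ∨ x2
⇔ ¬((¬x1 ∧ x4 ∧ x3) ∨ ¬x3) ∨ ((x3 → x2) ∧ (x2 → x3)) ∨ x2
⇔ ¬((¬x1 ∧ x4 ∧ x3) ∨ ¬x3) ∨ ((¬x3 ∨ x2) ∧ (x2 → x3)) ∨ x2
⇔ ¬((¬x1 ∧ x4 ∧ x3) ∨ ¬x3) ∨ ((¬x3 ∨ x2) ∧ (¬x2 ∨ x3)) ∨ x2
⇔ (¬(¬x1 ∧ x4 ∧ x3) ∧ ¬¬x3) ∨ ((¬x3 ∨ x2) ∧ (¬x2 ∨ x3)) ∨ x2
⇔ ((¬¬x1 ∨ ¬x4 ∨ ¬x3) ∧ ¬¬x3) ∨ ((¬x3 ∨ x2) ∧ (¬x2 ∨ x3)) ∨ x2
⇔ ((x1 ∨ ¬x4 ∨ ¬x3) ∧ ¬¬x3) ∨ ((¬x3 ∨ x2) ∧ (¬x2 ∨ x3)) ∨ x2
⇔ ((x1 ∨ ¬x4 ∨ ¬x3) ∧ x3) ∨ ((¬x3 ∨ x2) ∧ (¬x2 ∨ x3)) ∨ x2
⇔ (x1 ∨ ¬x4 ∨ ¬x3 ∨ ¬x3 ∨ x2 ∨ x2) ∧ (x1 ∨ ¬x4 ∨ ¬x3 ∨ ¬x2 ∨ x3 ∨ x2) ∧ (x3 ∨ ¬x3 ∨ x2 ∨ x2) ∧ (x3 ∨ ¬x2 ∨ x3 ∨ x2)
⇔ x1 ∨ ¬x4 ∨ ¬x3 ∨ x2

x1 ∨ ¬x4 ∨ ¬x3 ∨ x2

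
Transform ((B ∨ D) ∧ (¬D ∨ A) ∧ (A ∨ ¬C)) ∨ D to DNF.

((B ∨ D) ∧ (¬D ∨ A) ∧ (A ∨ ¬C)) ∨ D
= (B ∧ ¬D ∧ A) ∨ (B ∧ ¬D ∧ ¬C) ∨ (B ∧ A ∧ A) ∨ (B ∧ A ∧ ¬C) ∨ (D ∧ ¬D ∧ A) ∨ (D ∧ ¬D ∧ ¬C) ∨ (D ∧ A ∧ A) ∨ (D ∧ A ∧ ¬C) ∨ D   [distribute ∧ over ∨]
= (B ∧ ¬D ∧ ¬C) ∨ (B ∧ A) ∨ D   [simplify]

(B ∧ ¬D ∧ ¬C) ∨ (B ∧ A) ∨ D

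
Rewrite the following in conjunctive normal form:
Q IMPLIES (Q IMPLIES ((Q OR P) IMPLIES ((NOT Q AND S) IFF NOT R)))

NOT Q OR R

Q IMPLIES (Q IMPLIES ((Q OR P) IMPLIES ((NOT Q AND S) IFF NOT R)))
⇔ NOT Q OR (Q IMPLIES ((Q OR P) IMPLIES ((NOT Q AND S) IFF NOT R)))   [eliminate IMPLIES]
⇔ NOT Q OR NOT Q OR ((Q OR P) IMPLIES ((NOT Q AND S) IFF NOT R))   [eliminate IMPLIES]
⇔ NOT Q OR NOT Q OR NOT (Q OR P) OR ((NOT Q AND S) IFF NOT R)   [eliminate IMPLIES]
⇔ NOT Q OR NOT Q OR NOT (Q OR P) OR (((NOT Q AND S) IMPLIES NOT R) AND (NOT R IMPLIES (NOT Q AND S)))   [eliminate IFF]
⇔ NOT Q OR NOT Q OR NOT (Q OR P) OR ((NOT (NOT Q AND S) OR NOT R) AND (NOT R IMPLIES (NOT Q AND S)))   [eliminate IMPLIES]
⇔ NOT Q OR NOT Q OR NOT (Q OR P) OR ((NOT (NOT Q AND S) OR NOT R) AND (NOT NOT R OR (NOT Q AND S)))   [eliminate IMPLIES]
⇔ NOT Q OR NOT Q OR (NOT Q AND NOT P) OR ((NOT (NOT Q AND S) OR NOT R) AND (NOT NOT R OR (NOT Q AND S)))   [De Morgan]
⇔ NOT Q OR NOT Q OR (NOT Q AND NOT P) OR ((NOT NOT Q OR NOT S OR NOT R) AND (NOT NOT R OR (NOT Q AND S)))   [De Morgan]
⇔ NOT Q OR NOT Q OR (NOT Q AND NOT P) OR ((Q OR NOT S OR NOT R) AND (NOT NOT R OR (NOT Q AND S)))   [double negation]
⇔ NOT Q OR NOT Q OR (NOT Q AND NOT P) OR ((Q OR NOT S OR NOT R) AND (R OR (NOT Q AND S)))   [double negation]
⇔ (NOT Q OR NOT Q OR NOT Q OR Q OR NOT S OR NOT R) AND (NOT Q OR NOT Q OR NOT Q OR R OR NOT Q) AND (NOT Q OR NOT Q OR NOT Q OR R OR S) AND (NOT Q OR NOT Q OR NOT P OR Q OR NOT S OR NOT R) AND (NOT Q OR NOT Q OR NOT P OR R OR NOT Q) AND (NOT Q OR NOT Q OR NOT P OR R OR S)   [distribute OR over AND]
⇔ NOT Q OR R   [simplify]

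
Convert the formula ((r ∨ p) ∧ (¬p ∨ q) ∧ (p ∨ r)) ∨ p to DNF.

((r ∨ p) ∧ (¬p ∨ q) ∧ (p ∨ r)) ∨ p
≡ (r ∧ ¬p ∧ p) ∨ (r ∧ ¬p ∧ r) ∨ (r ∧ q ∧ p) ∨ (r ∧ q ∧ r) ∨ (p ∧ ¬p ∧ p) ∨ (p ∧ ¬p ∧ r) ∨ (p ∧ q ∧ p) ∨ (p ∧ q ∧ r) ∨ p   (distribute ∧ over ∨)
≡ (r ∧ ¬p) ∨ (r ∧ q) ∨ p   (simplify)

(r ∧ ¬p) ∨ (r ∧ q) ∨ p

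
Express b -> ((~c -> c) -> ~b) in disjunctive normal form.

~b | ~c

b -> ((~c -> c) -> ~b)
⇔ ~b | ((~c -> c) -> ~b)   [eliminate ->]
⇔ ~b | ~(~c -> c) | ~b   [eliminate ->]
⇔ ~b | ~(~~c | c) | ~b   [eliminate ->]
⇔ ~b | (~~~c & ~c) | ~b   [De Morgan]
⇔ ~b | (~c & ~c) | ~b   [double negation]
⇔ ~b | ~c   [simplify]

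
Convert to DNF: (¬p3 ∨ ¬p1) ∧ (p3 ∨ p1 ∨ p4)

(¬p3 ∨ ¬p1) ∧ (p3 ∨ p1 ∨ p4)
≡ (¬p3 ∧ p3) ∨ (¬p3 ∧ p1) ∨ (¬p3 ∧ p4) ∨ (¬p1 ∧ p3) ∨ (¬p1 ∧ p1) ∨ (¬p1 ∧ p4)   [distribute ∧ over ∨]
≡ (¬p3 ∧ p1) ∨ (¬p3 ∧ p4) ∨ (¬p1 ∧ p3) ∨ (¬p1 ∧ p4)   [simplify]

(¬p3 ∧ p1) ∨ (¬p3 ∧ p4) ∨ (¬p1 ∧ p3) ∨ (¬p1 ∧ p4)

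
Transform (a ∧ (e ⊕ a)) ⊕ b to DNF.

(a ∧ ¬e ∧ ¬b) ∨ (¬a ∧ b) ∨ (a ∧ e ∧ b)

(a ∧ (e ⊕ a)) ⊕ b
≡ (a ∧ (e ⊕ a) ∧ ¬b) ∨ (¬(a ∧ (e ⊕ a)) ∧ b)   — expand ⊕
≡ (a ∧ ((e ∧ ¬a) ∨ (¬e ∧ a)) ∧ ¬b) ∨ (¬(a ∧ (e ⊕ a)) ∧ b)   — expand ⊕
≡ (a ∧ ((e ∧ ¬a) ∨ (¬e ∧ a)) ∧ ¬b) ∨ (¬(a ∧ ((e ∧ ¬a) ∨ (¬e ∧ a))) ∧ b)   — expand ⊕
≡ (a ∧ ((e ∧ ¬a) ∨ (¬e ∧ a)) ∧ ¬b) ∨ ((¬a ∨ ¬((e ∧ ¬a) ∨ (¬e ∧ a))) ∧ b)   — De Morgan
≡ (a ∧ ((e ∧ ¬a) ∨ (¬e ∧ a)) ∧ ¬b) ∨ ((¬a ∨ (¬(e ∧ ¬a) ∧ ¬(¬e ∧ a))) ∧ b)   — De Morgan
≡ (a ∧ ((e ∧ ¬a) ∨ (¬e ∧ a)) ∧ ¬b) ∨ ((¬a ∨ ((¬e ∨ ¬¬a) ∧ ¬(¬e ∧ a))) ∧ b)   — De Morgan
≡ (a ∧ ((e ∧ ¬a) ∨ (¬e ∧ a)) ∧ ¬b) ∨ ((¬a ∨ ((¬e ∨ a) ∧ ¬(¬e ∧ a))) ∧ b)   — double negation
≡ (a ∧ ((e ∧ ¬a) ∨ (¬e ∧ a)) ∧ ¬b) ∨ ((¬a ∨ ((¬e ∨ a) ∧ (¬¬e ∨ ¬a))) ∧ b)   — De Morgan
≡ (a ∧ ((e ∧ ¬a) ∨ (¬e ∧ a)) ∧ ¬b) ∨ ((¬a ∨ ((¬e ∨ a) ∧ (e ∨ ¬a))) ∧ b)   — double negation
≡ (a ∧ e ∧ ¬a ∧ ¬b) ∨ (a ∧ ¬e ∧ a ∧ ¬b) ∨ (¬a ∧ b) ∨ (¬e ∧ e ∧ b) ∨ (¬e ∧ ¬a ∧ b) ∨ (a ∧ e ∧ b) ∨ (a ∧ ¬a ∧ b)   — distribute ∧ over ∨
≡ (a ∧ ¬e ∧ ¬b) ∨ (¬a ∧ b) ∨ (a ∧ e ∧ b)   — simplify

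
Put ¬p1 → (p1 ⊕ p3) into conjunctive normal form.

¬p1 → (p1 ⊕ p3)
≡ ¬¬p1 ∨ (p1 ⊕ p3)   [eliminate →]
≡ ¬¬p1 ∨ ((p1 ∨ p3) ∧ ¬(p1 ∧ p3))   [expand ⊕]
≡ p1 ∨ ((p1 ∨ p3) ∧ ¬(p1 ∧ p3))   [double negation]
≡ p1 ∨ ((p1 ∨ p3) ∧ (¬p1 ∨ ¬p3))   [De Morgan]
≡ (p1 ∨ p1 ∨ p3) ∧ (p1 ∨ ¬p1 ∨ ¬p3)   [distribute ∨ over ∧]
≡ p1 ∨ p3   [simplify]

p1 ∨ p3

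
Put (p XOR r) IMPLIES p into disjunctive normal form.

(p XOR r) IMPLIES p
⇔ NOT (p XOR r) OR p   [eliminate IMPLIES]
⇔ NOT ((p AND NOT r) OR (NOT p AND r)) OR p   [expand XOR]
⇔ (NOT (p AND NOT r) AND NOT (NOT p AND r)) OR p   [De Morgan]
⇔ ((NOT p OR NOT NOT r) AND NOT (NOT p AND r)) OR p   [De Morgan]
⇔ ((NOT p OR r) AND NOT (NOT p AND r)) OR p   [double negation]
⇔ ((NOT p OR r) AND (NOT NOT p OR NOT r)) OR p   [De Morgan]
⇔ ((NOT p OR r) AND (p OR NOT r)) OR p   [double negation]
⇔ (NOT p AND p) OR (NOT p AND NOT r) OR (r AND p) OR (r AND NOT r) OR p   [distribute AND over OR]
⇔ (NOT p AND NOT r) OR p   [simplify]

(NOT p AND NOT r) OR p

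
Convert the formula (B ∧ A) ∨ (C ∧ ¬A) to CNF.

(B ∧ A) ∨ (C ∧ ¬A)
≡ (B ∨ C) ∧ (B ∨ ¬A) ∧ (A ∨ C) ∧ (A ∨ ¬A)
≡ (B ∨ C) ∧ (B ∨ ¬A) ∧ (A ∨ C)

(B ∨ C) ∧ (B ∨ ¬A) ∧ (A ∨ C)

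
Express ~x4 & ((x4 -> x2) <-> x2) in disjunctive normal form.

~x4 & ((x4 -> x2) <-> x2)
≡ ~x4 & ((x4 -> x2) -> x2) & (x2 -> (x4 -> x2))   (eliminate <->)
≡ ~x4 & (~(x4 -> x2) | x2) & (x2 -> (x4 -> x2))   (eliminate ->)
≡ ~x4 & (~(~x4 | x2) | x2) & (x2 -> (x4 -> x2))   (eliminate ->)
≡ ~x4 & (~(~x4 | x2) | x2) & (~x2 | (x4 -> x2))   (eliminate ->)
≡ ~x4 & (~(~x4 | x2) | x2) & (~x2 | ~x4 | x2)   (eliminate ->)
≡ ~x4 & ((~~x4 & ~x2) | x2) & (~x2 | ~x4 | x2)   (De Morgan)
≡ ~x4 & ((x4 & ~x2) | x2) & (~x2 | ~x4 | x2)   (double negation)
≡ (~x4 & x4 & ~x2 & ~x2) | (~x4 & x4 & ~x2 & ~x4) | (~x4 & x4 & ~x2 & x2) | (~x4 & x2 & ~x2) | (~x4 & x2 & ~x4) | (~x4 & x2 & x2)   (distribute & over |)
≡ ~x4 & x2   (simplify)

~x4 & x2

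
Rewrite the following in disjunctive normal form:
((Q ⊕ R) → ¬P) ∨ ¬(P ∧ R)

((Q ⊕ R) → ¬P) ∨ ¬(P ∧ R)
≡ ¬(Q ⊕ R) ∨ ¬P ∨ ¬(P ∧ R)   (eliminate →)
≡ ¬((Q ∧ ¬R) ∨ (¬Q ∧ R)) ∨ ¬P ∨ ¬(P ∧ R)   (expand ⊕)
≡ (¬(Q ∧ ¬R) ∧ ¬(¬Q ∧ R)) ∨ ¬P ∨ ¬(P ∧ R)   (De Morgan)
≡ ((¬Q ∨ ¬¬R) ∧ ¬(¬Q ∧ R)) ∨ ¬P ∨ ¬(P ∧ R)   (De Morgan)
≡ ((¬Q ∨ R) ∧ ¬(¬Q ∧ R)) ∨ ¬P ∨ ¬(P ∧ R)   (double negation)
≡ ((¬Q ∨ R) ∧ (¬¬Q ∨ ¬R)) ∨ ¬P ∨ ¬(P ∧ R)   (De Morgan)
≡ ((¬Q ∨ R) ∧ (Q ∨ ¬R)) ∨ ¬P ∨ ¬(P ∧ R)   (double negation)
≡ ((¬Q ∨ R) ∧ (Q ∨ ¬R)) ∨ ¬P ∨ ¬P ∨ ¬R   (De Morgan)
≡ (¬Q ∧ Q) ∨ (¬Q ∧ ¬R) ∨ (R ∧ Q) ∨ (R ∧ ¬R) ∨ ¬P ∨ ¬P ∨ ¬R   (distribute ∧ over ∨)
≡ (R ∧ Q) ∨ ¬P ∨ ¬R   (simplify)

(R ∧ Q) ∨ ¬P ∨ ¬R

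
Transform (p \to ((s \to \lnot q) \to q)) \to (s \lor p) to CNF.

(p \to ((s \to \lnot q) \to q)) \to (s \lor p)
= \lnot (p \to ((s \to \lnot q) \to q)) \lor s \lor p   — eliminate \to
= \lnot (\lnot p \lor ((s \to \lnot q) \to q)) \lor s \lor p   — eliminate \to
= \lnot (\lnot p \lor \lnot (s \to \lnot q) \lor q) \lor s \lor p   — eliminate \to
= \lnot (\lnot p \lor \lnot (\lnot s \lor \lnot q) \lor q) \lor s \lor p   — eliminate \to
= (\lnot \lnot p \land \lnot \lnot (\lnot s \lor \lnot q) \land \lnot q) \lor s \lor p   — De Morgan
= (p \land \lnot \lnot (\lnot s \lor \lnot q) \land \lnot q) \lor s \lor p   — double negation
= (p \land (\lnot s \lor \lnot q) \land \lnot q) \lor s \lor p   — double negation
= (p \lor s \lor p) \land (\lnot s \lor \lnot q \lor s \lor p) \land (\lnot q \lor s \lor p)   — distribute \lor over \land
= p \lor s   — simplify

p \lor s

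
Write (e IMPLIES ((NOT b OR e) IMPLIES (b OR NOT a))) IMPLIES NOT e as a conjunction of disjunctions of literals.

(NOT b OR NOT e) AND (a OR NOT e)

(e IMPLIES ((NOT b OR e) IMPLIES (b OR NOT a))) IMPLIES NOT e
⇔ NOT (e IMPLIES ((NOT b OR e) IMPLIES (b OR NOT a))) OR NOT e
⇔ NOT (NOT e OR ((NOT b OR e) IMPLIES (b OR NOT a))) OR NOT e
⇔ NOT (NOT e OR NOT (NOT b OR e) OR b OR NOT a) OR NOT e
⇔ (NOT NOT e AND NOT NOT (NOT b OR e) AND NOT b AND NOT NOT a) OR NOT e
⇔ (e AND NOT NOT (NOT b OR e) AND NOT b AND NOT NOT a) OR NOT e
⇔ (e AND (NOT b OR e) AND NOT b AND NOT NOT a) OR NOT e
⇔ (e AND (NOT b OR e) AND NOT b AND a) OR NOT e
⇔ (e OR NOT e) AND (NOT b OR e OR NOT e) AND (NOT b OR NOT e) AND (a OR NOT e)
⇔ (NOT b OR NOT e) AND (a OR NOT e)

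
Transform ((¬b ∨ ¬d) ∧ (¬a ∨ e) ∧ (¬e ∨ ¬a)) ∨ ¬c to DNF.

((¬b ∨ ¬d) ∧ (¬a ∨ e) ∧ (¬e ∨ ¬a)) ∨ ¬c
≡ (¬b ∧ ¬a ∧ ¬e) ∨ (¬b ∧ ¬a ∧ ¬a) ∨ (¬b ∧ e ∧ ¬e) ∨ (¬b ∧ e ∧ ¬a) ∨ (¬d ∧ ¬a ∧ ¬e) ∨ (¬d ∧ ¬a ∧ ¬a) ∨ (¬d ∧ e ∧ ¬e) ∨ (¬d ∧ e ∧ ¬a) ∨ ¬c
≡ (¬b ∧ ¬a) ∨ (¬d ∧ ¬a) ∨ ¬c

(¬b ∧ ¬a) ∨ (¬d ∧ ¬a) ∨ ¬c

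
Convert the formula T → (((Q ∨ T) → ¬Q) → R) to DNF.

T → (((Q ∨ T) → ¬Q) → R)
≡ ¬T ∨ (((Q ∨ T) → ¬Q) → R)   [eliminate →]
≡ ¬T ∨ ¬((Q ∨ T) → ¬Q) ∨ R   [eliminate →]
≡ ¬T ∨ ¬(¬(Q ∨ T) ∨ ¬Q) ∨ R   [eliminate →]
≡ ¬T ∨ (¬¬(Q ∨ T) ∧ ¬¬Q) ∨ R   [De Morgan]
≡ ¬T ∨ ((Q ∨ T) ∧ ¬¬Q) ∨ R   [double negation]
≡ ¬T ∨ ((Q ∨ T) ∧ Q) ∨ R   [double negation]
≡ ¬T ∨ (Q ∧ Q) ∨ (T ∧ Q) ∨ R   [distribute ∧ over ∨]
≡ ¬T ∨ Q ∨ R   [simplify]

¬T ∨ Q ∨ R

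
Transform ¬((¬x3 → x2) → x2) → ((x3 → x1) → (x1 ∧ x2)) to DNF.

(¬x3 ∧ ¬x2) ∨ x2 ∨ (x3 ∧ ¬x1)

¬((¬x3 → x2) → x2) → ((x3 → x1) → (x1 ∧ x2))
⇔ ¬¬((¬x3 → x2) → x2) ∨ ((x3 → x1) → (x1 ∧ x2))   [eliminate →]
⇔ ¬¬(¬(¬x3 → x2) ∨ x2) ∨ ((x3 → x1) → (x1 ∧ x2))   [eliminate →]
⇔ ¬¬(¬(¬¬x3 ∨ x2) ∨ x2) ∨ ((x3 → x1) → (x1 ∧ x2))   [eliminate →]
⇔ ¬¬(¬(¬¬x3 ∨ x2) ∨ x2) ∨ ¬(x3 → x1) ∨ (x1 ∧ x2)   [eliminate →]
⇔ ¬¬(¬(¬¬x3 ∨ x2) ∨ x2) ∨ ¬(¬x3 ∨ x1) ∨ (x1 ∧ x2)   [eliminate →]
⇔ ¬(¬¬x3 ∨ x2) ∨ x2 ∨ ¬(¬x3 ∨ x1) ∨ (x1 ∧ x2)   [double negation]
⇔ (¬¬¬x3 ∧ ¬x2) ∨ x2 ∨ ¬(¬x3 ∨ x1) ∨ (x1 ∧ x2)   [De Morgan]
⇔ (¬x3 ∧ ¬x2) ∨ x2 ∨ ¬(¬x3 ∨ x1) ∨ (x1 ∧ x2)   [double negation]
⇔ (¬x3 ∧ ¬x2) ∨ x2 ∨ (¬¬x3 ∧ ¬x1) ∨ (x1 ∧ x2)   [De Morgan]
⇔ (¬x3 ∧ ¬x2) ∨ x2 ∨ (x3 ∧ ¬x1) ∨ (x1 ∧ x2)   [double negation]
⇔ (¬x3 ∧ ¬x2) ∨ x2 ∨ (x3 ∧ ¬x1)   [simplify]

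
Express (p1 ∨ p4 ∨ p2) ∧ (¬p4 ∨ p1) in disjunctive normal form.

p1 ∨ (p2 ∧ ¬p4)

(p1 ∨ p4 ∨ p2) ∧ (¬p4 ∨ p1)
= (p1 ∧ ¬p4) ∨ (p1 ∧ p1) ∨ (p4 ∧ ¬p4) ∨ (p4 ∧ p1) ∨ (p2 ∧ ¬p4) ∨ (p2 ∧ p1)   [distribute ∧ over ∨]
= p1 ∨ (p2 ∧ ¬p4)   [simplify]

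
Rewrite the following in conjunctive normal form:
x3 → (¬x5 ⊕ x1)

(¬x3 ∨ ¬x5 ∨ x1) ∧ (¬x3 ∨ x5 ∨ ¬x1)

x3 → (¬x5 ⊕ x1)
= ¬x3 ∨ (¬x5 ⊕ x1)   — eliminate →
= ¬x3 ∨ ((¬x5 ∨ x1) ∧ ¬(¬x5 ∧ x1))   — expand ⊕
= ¬x3 ∨ ((¬x5 ∨ x1) ∧ (¬¬x5 ∨ ¬x1))   — De Morgan
= ¬x3 ∨ ((¬x5 ∨ x1) ∧ (x5 ∨ ¬x1))   — double negation
= (¬x3 ∨ ¬x5 ∨ x1) ∧ (¬x3 ∨ x5 ∨ ¬x1)   — distribute ∨ over ∧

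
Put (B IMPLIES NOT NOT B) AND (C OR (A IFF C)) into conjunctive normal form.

(B IMPLIES NOT NOT B) AND (C OR (A IFF C))
≡ (NOT B OR NOT NOT B) AND (C OR (A IFF C))   (eliminate IMPLIES)
≡ (NOT B OR NOT NOT B) AND (C OR ((A IMPLIES C) AND (C IMPLIES A)))   (eliminate IFF)
≡ (NOT B OR NOT NOT B) AND (C OR ((NOT A OR C) AND (C IMPLIES A)))   (eliminate IMPLIES)
≡ (NOT B OR NOT NOT B) AND (C OR ((NOT A OR C) AND (NOT C OR A)))   (eliminate IMPLIES)
≡ (NOT B OR B) AND (C OR ((NOT A OR C) AND (NOT C OR A)))   (double negation)
≡ (NOT B OR B) AND (C OR NOT A OR C) AND (C OR NOT C OR A)   (distribute OR over AND)
≡ C OR NOT A   (simplify)

C OR NOT A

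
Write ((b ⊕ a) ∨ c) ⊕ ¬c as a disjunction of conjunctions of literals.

c ∨ (¬b ∧ ¬a ∧ ¬c) ∨ (a ∧ b ∧ ¬c)

((b ⊕ a) ∨ c) ⊕ ¬c
⇔ (((b ⊕ a) ∨ c) ∧ ¬¬c) ∨ (¬((b ⊕ a) ∨ c) ∧ ¬c)   — expand ⊕
⇔ (((b ∧ ¬a) ∨ (¬b ∧ a) ∨ c) ∧ ¬¬c) ∨ (¬((b ⊕ a) ∨ c) ∧ ¬c)   — expand ⊕
⇔ (((b ∧ ¬a) ∨ (¬b ∧ a) ∨ c) ∧ ¬¬c) ∨ (¬((b ∧ ¬a) ∨ (¬b ∧ a) ∨ c) ∧ ¬c)   — expand ⊕
⇔ (((b ∧ ¬a) ∨ (¬b ∧ a) ∨ c) ∧ c) ∨ (¬((b ∧ ¬a) ∨ (¬b ∧ a) ∨ c) ∧ ¬c)   — double negation
⇔ (((b ∧ ¬a) ∨ (¬b ∧ a) ∨ c) ∧ c) ∨ (¬(b ∧ ¬a) ∧ ¬(¬b ∧ a) ∧ ¬c ∧ ¬c)   — De Morgan
⇔ (((b ∧ ¬a) ∨ (¬b ∧ a) ∨ c) ∧ c) ∨ ((¬b ∨ ¬¬a) ∧ ¬(¬b ∧ a) ∧ ¬c ∧ ¬c)   — De Morgan
⇔ (((b ∧ ¬a) ∨ (¬b ∧ a) ∨ c) ∧ c) ∨ ((¬b ∨ a) ∧ ¬(¬b ∧ a) ∧ ¬c ∧ ¬c)   — double negation
⇔ (((b ∧ ¬a) ∨ (¬b ∧ a) ∨ c) ∧ c) ∨ ((¬b ∨ a) ∧ (¬¬b ∨ ¬a) ∧ ¬c ∧ ¬c)   — De Morgan
⇔ (((b ∧ ¬a) ∨ (¬b ∧ a) ∨ c) ∧ c) ∨ ((¬b ∨ a) ∧ (b ∨ ¬a) ∧ ¬c ∧ ¬c)   — double negation
⇔ (b ∧ ¬a ∧ c) ∨ (¬b ∧ a ∧ c) ∨ (c ∧ c) ∨ (¬b ∧ b ∧ ¬c ∧ ¬c) ∨ (¬b ∧ ¬a ∧ ¬c ∧ ¬c) ∨ (a ∧ b ∧ ¬c ∧ ¬c) ∨ (a ∧ ¬a ∧ ¬c ∧ ¬c)   — distribute ∧ over ∨
⇔ c ∨ (¬b ∧ ¬a ∧ ¬c) ∨ (a ∧ b ∧ ¬c)   — simplify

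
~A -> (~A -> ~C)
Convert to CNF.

A | ~C

~A -> (~A -> ~C)
= ~~A | (~A -> ~C)   (eliminate ->)
= ~~A | ~~A | ~C   (eliminate ->)
= A | ~~A | ~C   (double negation)
= A | A | ~C   (double negation)
= A | ~C   (simplify)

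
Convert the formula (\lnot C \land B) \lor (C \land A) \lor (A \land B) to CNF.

(\lnot C \lor A) \land (B \lor C) \land (B \lor A)

(\lnot C \land B) \lor (C \land A) \lor (A \land B)
⇔ (\lnot C \lor C \lor A) \land (\lnot C \lor C \lor B) \land (\lnot C \lor A \lor A) \land (\lnot C \lor A \lor B) \land (B \lor C \lor A) \land (B \lor C \lor B) \land (B \lor A \lor A) \land (B \lor A \lor B)   (distribute \lor over \land)
⇔ (\lnot C \lor A) \land (B \lor C) \land (B \lor A)   (simplify)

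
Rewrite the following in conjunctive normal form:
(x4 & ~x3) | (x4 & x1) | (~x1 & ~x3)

(x4 | ~x1) & (x4 | ~x3) & (~x3 | x1)

(x4 & ~x3) | (x4 & x1) | (~x1 & ~x3)
⇔ (x4 | x4 | ~x1) & (x4 | x4 | ~x3) & (x4 | x1 | ~x1) & (x4 | x1 | ~x3) & (~x3 | x4 | ~x1) & (~x3 | x4 | ~x3) & (~x3 | x1 | ~x1) & (~x3 | x1 | ~x3)   [distribute | over &]
⇔ (x4 | ~x1) & (x4 | ~x3) & (~x3 | x1)   [simplify]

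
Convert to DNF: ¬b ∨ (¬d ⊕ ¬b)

¬b ∨ (¬d ∧ b)

¬b ∨ (¬d ⊕ ¬b)
≡ ¬b ∨ (¬d ∧ ¬¬b) ∨ (¬¬d ∧ ¬b)   (expand ⊕)
≡ ¬b ∨ (¬d ∧ b) ∨ (¬¬d ∧ ¬b)   (double negation)
≡ ¬b ∨ (¬d ∧ b) ∨ (d ∧ ¬b)   (double negation)
≡ ¬b ∨ (¬d ∧ b)   (simplify)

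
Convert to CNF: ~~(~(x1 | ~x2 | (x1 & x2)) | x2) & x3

x2 & x3

~~(~(x1 | ~x2 | (x1 & x2)) | x2) & x3
⇔ (~(x1 | ~x2 | (x1 & x2)) | x2) & x3
⇔ ((~x1 & ~~x2 & ~(x1 & x2)) | x2) & x3
⇔ ((~x1 & x2 & ~(x1 & x2)) | x2) & x3
⇔ ((~x1 & x2 & (~x1 | ~x2)) | x2) & x3
⇔ (~x1 | x2) & (x2 | x2) & (~x1 | ~x2 | x2) & x3
⇔ x2 & x3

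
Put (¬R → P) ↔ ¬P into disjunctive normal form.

(¬R → P) ↔ ¬P
≡ ((¬R → P) → ¬P) ∧ (¬P → (¬R → P))   [eliminate ↔]
≡ (¬(¬R → P) ∨ ¬P) ∧ (¬P → (¬R → P))   [eliminate →]
≡ (¬(¬¬R ∨ P) ∨ ¬P) ∧ (¬P → (¬R → P))   [eliminate →]
≡ (¬(¬¬R ∨ P) ∨ ¬P) ∧ (¬¬P ∨ (¬R → P))   [eliminate →]
≡ (¬(¬¬R ∨ P) ∨ ¬P) ∧ (¬¬P ∨ ¬¬R ∨ P)   [eliminate →]
≡ ((¬¬¬R ∧ ¬P) ∨ ¬P) ∧ (¬¬P ∨ ¬¬R ∨ P)   [De Morgan]
≡ ((¬R ∧ ¬P) ∨ ¬P) ∧ (¬¬P ∨ ¬¬R ∨ P)   [double negation]
≡ ((¬R ∧ ¬P) ∨ ¬P) ∧ (P ∨ ¬¬R ∨ P)   [double negation]
≡ ((¬R ∧ ¬P) ∨ ¬P) ∧ (P ∨ R ∨ P)   [double negation]
≡ (¬R ∧ ¬P ∧ P) ∨ (¬R ∧ ¬P ∧ R) ∨ (¬R ∧ ¬P ∧ P) ∨ (¬P ∧ P) ∨ (¬P ∧ R) ∨ (¬P ∧ P)   [distribute ∧ over ∨]
≡ ¬P ∧ R   [simplify]

¬P ∧ R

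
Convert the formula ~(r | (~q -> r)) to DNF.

~r & ~q

~(r | (~q -> r))
⇔ ~(r | ~~q | r)
⇔ ~r & ~~~q & ~r
⇔ ~r & ~q & ~r
⇔ ~r & ~q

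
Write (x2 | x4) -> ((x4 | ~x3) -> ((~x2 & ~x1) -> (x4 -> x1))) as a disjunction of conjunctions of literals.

(x2 | x4) -> ((x4 | ~x3) -> ((~x2 & ~x1) -> (x4 -> x1)))
= ~(x2 | x4) | ((x4 | ~x3) -> ((~x2 & ~x1) -> (x4 -> x1)))   — eliminate ->
= ~(x2 | x4) | ~(x4 | ~x3) | ((~x2 & ~x1) -> (x4 -> x1))   — eliminate ->
= ~(x2 | x4) | ~(x4 | ~x3) | ~(~x2 & ~x1) | (x4 -> x1)   — eliminate ->
= ~(x2 | x4) | ~(x4 | ~x3) | ~(~x2 & ~x1) | ~x4 | x1   — eliminate ->
= (~x2 & ~x4) | ~(x4 | ~x3) | ~(~x2 & ~x1) | ~x4 | x1   — De Morgan
= (~x2 & ~x4) | (~x4 & ~~x3) | ~(~x2 & ~x1) | ~x4 | x1   — De Morgan
= (~x2 & ~x4) | (~x4 & x3) | ~(~x2 & ~x1) | ~x4 | x1   — double negation
= (~x2 & ~x4) | (~x4 & x3) | ~~x2 | ~~x1 | ~x4 | x1   — De Morgan
= (~x2 & ~x4) | (~x4 & x3) | x2 | ~~x1 | ~x4 | x1   — double negation
= (~x2 & ~x4) | (~x4 & x3) | x2 | x1 | ~x4 | x1   — double negation
= x2 | x1 | ~x4   — simplify

x2 | x1 | ~x4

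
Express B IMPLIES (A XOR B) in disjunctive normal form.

NOT B OR (NOT A AND B)

B IMPLIES (A XOR B)
= NOT B OR (A XOR B)   (eliminate IMPLIES)
= NOT B OR (A AND NOT B) OR (NOT A AND B)   (expand XOR)
= NOT B OR (NOT A AND B)   (simplify)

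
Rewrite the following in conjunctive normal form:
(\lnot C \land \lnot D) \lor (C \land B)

(\lnot C \land \lnot D) \lor (C \land B)
≡ (\lnot C \lor C) \land (\lnot C \lor B) \land (\lnot D \lor C) \land (\lnot D \lor B)   — distribute \lor over \land
≡ (\lnot C \lor B) \land (\lnot D \lor C) \land (\lnot D \lor B)   — simplify

(\lnot C \lor B) \land (\lnot D \lor C) \land (\lnot D \lor B)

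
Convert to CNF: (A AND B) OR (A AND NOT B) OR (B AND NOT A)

(A AND B) OR (A AND NOT B) OR (B AND NOT A)
= (A OR A OR B) AND (A OR A OR NOT A) AND (A OR NOT B OR B) AND (A OR NOT B OR NOT A) AND (B OR A OR B) AND (B OR A OR NOT A) AND (B OR NOT B OR B) AND (B OR NOT B OR NOT A)
= A OR B

A OR B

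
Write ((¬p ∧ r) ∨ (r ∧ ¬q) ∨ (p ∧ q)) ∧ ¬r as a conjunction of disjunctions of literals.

(r ∨ p) ∧ (r ∨ q) ∧ ¬r

((¬p ∧ r) ∨ (r ∧ ¬q) ∨ (p ∧ q)) ∧ ¬r
= (¬p ∨ r ∨ p) ∧ (¬p ∨ r ∨ q) ∧ (¬p ∨ ¬q ∨ p) ∧ (¬p ∨ ¬q ∨ q) ∧ (r ∨ r ∨ p) ∧ (r ∨ r ∨ q) ∧ (r ∨ ¬q ∨ p) ∧ (r ∨ ¬q ∨ q) ∧ ¬r   (distribute ∨ over ∧)
= (r ∨ p) ∧ (r ∨ q) ∧ ¬r   (simplify)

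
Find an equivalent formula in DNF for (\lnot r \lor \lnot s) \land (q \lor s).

(\lnot r \lor \lnot s) \land (q \lor s)
⇔ \lnot r \land q \lor \lnot r \land s \lor \lnot s \land q \lor \lnot s \land s   — distribute \land over \lor
⇔ \lnot r \land q \lor \lnot r \land s \lor \lnot s \land q   — simplify

\lnot r \land q \lor \lnot r \land s \lor \lnot s \land q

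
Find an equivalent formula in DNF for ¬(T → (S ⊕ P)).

(T ∧ ¬S ∧ ¬P) ∨ (T ∧ P ∧ S)

¬(T → (S ⊕ P))
≡ ¬(¬T ∨ (S ⊕ P))   — eliminate →
≡ ¬(¬T ∨ (S ∧ ¬P) ∨ (¬S ∧ P))   — expand ⊕
≡ ¬¬T ∧ ¬(S ∧ ¬P) ∧ ¬(¬S ∧ P)   — De Morgan
≡ T ∧ ¬(S ∧ ¬P) ∧ ¬(¬S ∧ P)   — double negation
≡ T ∧ (¬S ∨ ¬¬P) ∧ ¬(¬S ∧ P)   — De Morgan
≡ T ∧ (¬S ∨ P) ∧ ¬(¬S ∧ P)   — double negation
≡ T ∧ (¬S ∨ P) ∧ (¬¬S ∨ ¬P)   — De Morgan
≡ T ∧ (¬S ∨ P) ∧ (S ∨ ¬P)   — double negation
≡ (T ∧ ¬S ∧ S) ∨ (T ∧ ¬S ∧ ¬P) ∨ (T ∧ P ∧ S) ∨ (T ∧ P ∧ ¬P)   — distribute ∧ over ∨
≡ (T ∧ ¬S ∧ ¬P) ∨ (T ∧ P ∧ S)   — simplify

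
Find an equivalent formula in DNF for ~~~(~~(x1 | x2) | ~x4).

~x1 & ~x2 & x4

~~~(~~(x1 | x2) | ~x4)
≡ ~(~~(x1 | x2) | ~x4)   (double negation)
≡ ~~~(x1 | x2) & ~~x4   (De Morgan)
≡ ~(x1 | x2) & ~~x4   (double negation)
≡ ~x1 & ~x2 & ~~x4   (De Morgan)
≡ ~x1 & ~x2 & x4   (double negation)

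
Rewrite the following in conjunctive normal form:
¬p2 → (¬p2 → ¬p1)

p2 ∨ ¬p1

¬p2 → (¬p2 → ¬p1)
≡ ¬¬p2 ∨ (¬p2 → ¬p1)   [eliminate →]
≡ ¬¬p2 ∨ ¬¬p2 ∨ ¬p1   [eliminate →]
≡ p2 ∨ ¬¬p2 ∨ ¬p1   [double negation]
≡ p2 ∨ p2 ∨ ¬p1   [double negation]
≡ p2 ∨ ¬p1   [simplify]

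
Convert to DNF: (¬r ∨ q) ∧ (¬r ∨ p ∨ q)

(¬r ∨ q) ∧ (¬r ∨ p ∨ q)
⇔ (¬r ∧ ¬r) ∨ (¬r ∧ p) ∨ (¬r ∧ q) ∨ (q ∧ ¬r) ∨ (q ∧ p) ∨ (q ∧ q)
⇔ ¬r ∨ q

¬r ∨ q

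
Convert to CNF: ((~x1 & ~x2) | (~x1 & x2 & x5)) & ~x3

((~x1 & ~x2) | (~x1 & x2 & x5)) & ~x3
≡ (~x1 | ~x1) & (~x1 | x2) & (~x1 | x5) & (~x2 | ~x1) & (~x2 | x2) & (~x2 | x5) & ~x3   [distribute | over &]
≡ ~x1 & (~x2 | x5) & ~x3   [simplify]

~x1 & (~x2 | x5) & ~x3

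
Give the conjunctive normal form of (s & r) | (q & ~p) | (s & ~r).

(s | q) & (s | ~p)

(s & r) | (q & ~p) | (s & ~r)
= (s | q | s) & (s | q | ~r) & (s | ~p | s) & (s | ~p | ~r) & (r | q | s) & (r | q | ~r) & (r | ~p | s) & (r | ~p | ~r)   — distribute | over &
= (s | q) & (s | ~p)   — simplify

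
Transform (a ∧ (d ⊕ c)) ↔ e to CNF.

(¬a ∨ ¬d ∨ c ∨ e) ∧ (¬a ∨ ¬c ∨ d ∨ e) ∧ (¬e ∨ a) ∧ (¬e ∨ d ∨ c) ∧ (¬e ∨ ¬d ∨ ¬c)

(a ∧ (d ⊕ c)) ↔ e
⇔ ((a ∧ (d ⊕ c)) → e) ∧ (e → (a ∧ (d ⊕ c)))
⇔ (¬(a ∧ (d ⊕ c)) ∨ e) ∧ (e → (a ∧ (d ⊕ c)))
⇔ (¬(a ∧ (d ∨ c) ∧ ¬(d ∧ c)) ∨ e) ∧ (e → (a ∧ (d ⊕ c)))
⇔ (¬(a ∧ (d ∨ c) ∧ ¬(d ∧ c)) ∨ e) ∧ (¬e ∨ (a ∧ (d ⊕ c)))
⇔ (¬(a ∧ (d ∨ c) ∧ ¬(d ∧ c)) ∨ e) ∧ (¬e ∨ (a ∧ (d ∨ c) ∧ ¬(d ∧ c)))
⇔ (¬a ∨ ¬(d ∨ c) ∨ ¬¬(d ∧ c) ∨ e) ∧ (¬e ∨ (a ∧ (d ∨ c) ∧ ¬(d ∧ c)))
⇔ (¬a ∨ (¬d ∧ ¬c) ∨ ¬¬(d ∧ c) ∨ e) ∧ (¬e ∨ (a ∧ (d ∨ c) ∧ ¬(d ∧ c)))
⇔ (¬a ∨ (¬d ∧ ¬c) ∨ (d ∧ c) ∨ e) ∧ (¬e ∨ (a ∧ (d ∨ c) ∧ ¬(d ∧ c)))
⇔ (¬a ∨ (¬d ∧ ¬c) ∨ (d ∧ c) ∨ e) ∧ (¬e ∨ (a ∧ (d ∨ c) ∧ (¬d ∨ ¬c)))
⇔ (¬a ∨ ¬d ∨ d ∨ e) ∧ (¬a ∨ ¬d ∨ c ∨ e) ∧ (¬a ∨ ¬c ∨ d ∨ e) ∧ (¬a ∨ ¬c ∨ c ∨ e) ∧ (¬e ∨ a) ∧ (¬e ∨ d ∨ c) ∧ (¬e ∨ ¬d ∨ ¬c)
⇔ (¬a ∨ ¬d ∨ c ∨ e) ∧ (¬a ∨ ¬c ∨ d ∨ e) ∧ (¬e ∨ a) ∧ (¬e ∨ d ∨ c) ∧ (¬e ∨ ¬d ∨ ¬c)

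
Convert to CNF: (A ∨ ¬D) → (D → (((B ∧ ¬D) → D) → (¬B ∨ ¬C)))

¬A ∨ ¬D ∨ ¬B ∨ ¬C

(A ∨ ¬D) → (D → (((B ∧ ¬D) → D) → (¬B ∨ ¬C)))
= ¬(A ∨ ¬D) ∨ (D → (((B ∧ ¬D) → D) → (¬B ∨ ¬C)))   (eliminate →)
= ¬(A ∨ ¬D) ∨ ¬D ∨ (((B ∧ ¬D) → D) → (¬B ∨ ¬C))   (eliminate →)
= ¬(A ∨ ¬D) ∨ ¬D ∨ ¬((B ∧ ¬D) → D) ∨ ¬B ∨ ¬C   (eliminate →)
= ¬(A ∨ ¬D) ∨ ¬D ∨ ¬(¬(B ∧ ¬D) ∨ D) ∨ ¬B ∨ ¬C   (eliminate →)
= (¬A ∧ ¬¬D) ∨ ¬D ∨ ¬(¬(B ∧ ¬D) ∨ D) ∨ ¬B ∨ ¬C   (De Morgan)
= (¬A ∧ D) ∨ ¬D ∨ ¬(¬(B ∧ ¬D) ∨ D) ∨ ¬B ∨ ¬C   (double negation)
= (¬A ∧ D) ∨ ¬D ∨ (¬¬(B ∧ ¬D) ∧ ¬D) ∨ ¬B ∨ ¬C   (De Morgan)
= (¬A ∧ D) ∨ ¬D ∨ (B ∧ ¬D ∧ ¬D) ∨ ¬B ∨ ¬C   (double negation)
= (¬A ∨ ¬D ∨ B ∨ ¬B ∨ ¬C) ∧ (¬A ∨ ¬D ∨ ¬D ∨ ¬B ∨ ¬C) ∧ (¬A ∨ ¬D ∨ ¬D ∨ ¬B ∨ ¬C) ∧ (D ∨ ¬D ∨ B ∨ ¬B ∨ ¬C) ∧ (D ∨ ¬D ∨ ¬D ∨ ¬B ∨ ¬C) ∧ (D ∨ ¬D ∨ ¬D ∨ ¬B ∨ ¬C)   (distribute ∨ over ∧)
= ¬A ∨ ¬D ∨ ¬B ∨ ¬C   (simplify)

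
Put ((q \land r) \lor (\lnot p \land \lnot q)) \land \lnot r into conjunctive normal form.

(q \lor \lnot p) \land (r \lor \lnot p) \land (r \lor \lnot q) \land \lnot r

((q \land r) \lor (\lnot p \land \lnot q)) \land \lnot r
≡ (q \lor \lnot p) \land (q \lor \lnot q) \land (r \lor \lnot p) \land (r \lor \lnot q) \land \lnot r   [distribute \lor over \land]
≡ (q \lor \lnot p) \land (r \lor \lnot p) \land (r \lor \lnot q) \land \lnot r   [simplify]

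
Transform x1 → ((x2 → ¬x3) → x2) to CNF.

x1 → ((x2 → ¬x3) → x2)
≡ ¬x1 ∨ ((x2 → ¬x3) → x2)   [eliminate →]
≡ ¬x1 ∨ ¬(x2 → ¬x3) ∨ x2   [eliminate →]
≡ ¬x1 ∨ ¬(¬x2 ∨ ¬x3) ∨ x2   [eliminate →]
≡ ¬x1 ∨ (¬¬x2 ∧ ¬¬x3) ∨ x2   [De Morgan]
≡ ¬x1 ∨ (x2 ∧ ¬¬x3) ∨ x2   [double negation]
≡ ¬x1 ∨ (x2 ∧ x3) ∨ x2   [double negation]
≡ (¬x1 ∨ x2 ∨ x2) ∧ (¬x1 ∨ x3 ∨ x2)   [distribute ∨ over ∧]
≡ ¬x1 ∨ x2   [simplify]

¬x1 ∨ x2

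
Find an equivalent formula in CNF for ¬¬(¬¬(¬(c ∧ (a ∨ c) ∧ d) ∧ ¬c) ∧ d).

¬c ∧ d

¬¬(¬¬(¬(c ∧ (a ∨ c) ∧ d) ∧ ¬c) ∧ d)
= ¬¬(¬(c ∧ (a ∨ c) ∧ d) ∧ ¬c) ∧ d   — double negation
= ¬(c ∧ (a ∨ c) ∧ d) ∧ ¬c ∧ d   — double negation
= (¬c ∨ ¬(a ∨ c) ∨ ¬d) ∧ ¬c ∧ d   — De Morgan
= (¬c ∨ (¬a ∧ ¬c) ∨ ¬d) ∧ ¬c ∧ d   — De Morgan
= (¬c ∨ ¬a ∨ ¬d) ∧ (¬c ∨ ¬c ∨ ¬d) ∧ ¬c ∧ d   — distribute ∨ over ∧
= ¬c ∧ d   — simplify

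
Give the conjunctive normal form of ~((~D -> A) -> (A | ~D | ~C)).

~((~D -> A) -> (A | ~D | ~C))
≡ ~(~(~D -> A) | A | ~D | ~C)   [eliminate ->]
≡ ~(~(~~D | A) | A | ~D | ~C)   [eliminate ->]
≡ ~~(~~D | A) & ~A & ~~D & ~~C   [De Morgan]
≡ (~~D | A) & ~A & ~~D & ~~C   [double negation]
≡ (D | A) & ~A & ~~D & ~~C   [double negation]
≡ (D | A) & ~A & D & ~~C   [double negation]
≡ (D | A) & ~A & D & C   [double negation]
≡ ~A & D & C   [simplify]

~A & D & C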